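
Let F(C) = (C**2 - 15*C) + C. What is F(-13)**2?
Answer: 123201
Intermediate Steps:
F(C) = C**2 - 14*C
F(-13)**2 = (-13*(-14 - 13))**2 = (-13*(-27))**2 = 351**2 = 123201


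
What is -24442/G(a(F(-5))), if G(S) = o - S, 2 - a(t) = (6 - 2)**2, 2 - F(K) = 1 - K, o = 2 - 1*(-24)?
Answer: -12221/20 ≈ -611.05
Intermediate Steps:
o = 26 (o = 2 + 24 = 26)
F(K) = 1 + K (F(K) = 2 - (1 - K) = 2 + (-1 + K) = 1 + K)
a(t) = -14 (a(t) = 2 - (6 - 2)**2 = 2 - 1*4**2 = 2 - 1*16 = 2 - 16 = -14)
G(S) = 26 - S
-24442/G(a(F(-5))) = -24442/(26 - 1*(-14)) = -24442/(26 + 14) = -24442/40 = -24442*1/40 = -12221/20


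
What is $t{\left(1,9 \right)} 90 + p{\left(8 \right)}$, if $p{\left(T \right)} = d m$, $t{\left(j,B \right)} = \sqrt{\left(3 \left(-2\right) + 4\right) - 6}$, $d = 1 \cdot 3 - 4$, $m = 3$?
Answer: $-3 + 180 i \sqrt{2} \approx -3.0 + 254.56 i$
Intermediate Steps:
$d = -1$ ($d = 3 - 4 = -1$)
$t{\left(j,B \right)} = 2 i \sqrt{2}$ ($t{\left(j,B \right)} = \sqrt{\left(-6 + 4\right) - 6} = \sqrt{-2 - 6} = \sqrt{-8} = 2 i \sqrt{2}$)
$p{\left(T \right)} = -3$ ($p{\left(T \right)} = \left(-1\right) 3 = -3$)
$t{\left(1,9 \right)} 90 + p{\left(8 \right)} = 2 i \sqrt{2} \cdot 90 - 3 = 180 i \sqrt{2} - 3 = -3 + 180 i \sqrt{2}$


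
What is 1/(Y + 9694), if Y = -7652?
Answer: 1/2042 ≈ 0.00048972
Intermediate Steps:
1/(Y + 9694) = 1/(-7652 + 9694) = 1/2042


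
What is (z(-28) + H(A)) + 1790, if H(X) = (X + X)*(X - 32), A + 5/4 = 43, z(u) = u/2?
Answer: 20721/8 ≈ 2590.1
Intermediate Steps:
z(u) = u/2 (z(u) = u*(1/2) = u/2)
A = 167/4 (A = -5/4 + 43 = 167/4 ≈ 41.750)
H(X) = 2*X*(-32 + X) (H(X) = (2*X)*(-32 + X) = 2*X*(-32 + X))
(z(-28) + H(A)) + 1790 = ((1/2)*(-28) + 2*(167/4)*(-32 + 167/4)) + 1790 = (-14 + 2*(167/4)*(39/4)) + 1790 = (-14 + 6513/8) + 1790 = 6401/8 + 1790 = 20721/8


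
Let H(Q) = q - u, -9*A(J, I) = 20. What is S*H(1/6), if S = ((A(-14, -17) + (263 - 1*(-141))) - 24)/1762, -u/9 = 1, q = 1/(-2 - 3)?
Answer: 14960/7929 ≈ 1.8867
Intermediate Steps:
q = -⅕ (q = 1/(-5) = -⅕ ≈ -0.20000)
A(J, I) = -20/9 (A(J, I) = -⅑*20 = -20/9)
u = -9 (u = -9*1 = -9)
S = 1700/7929 (S = ((-20/9 + (263 - 1*(-141))) - 24)/1762 = ((-20/9 + (263 + 141)) - 24)*(1/1762) = ((-20/9 + 404) - 24)*(1/1762) = (3616/9 - 24)*(1/1762) = (3400/9)*(1/1762) = 1700/7929 ≈ 0.21440)
H(Q) = 44/5 (H(Q) = -⅕ - 1*(-9) = -⅕ + 9 = 44/5)
S*H(1/6) = (1700/7929)*(44/5) = 14960/7929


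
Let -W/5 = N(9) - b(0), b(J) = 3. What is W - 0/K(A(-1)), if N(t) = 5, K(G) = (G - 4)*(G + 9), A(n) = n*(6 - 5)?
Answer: -10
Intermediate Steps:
A(n) = n (A(n) = n*1 = n)
K(G) = (-4 + G)*(9 + G)
W = -10 (W = -5*(5 - 1*3) = -5*(5 - 3) = -5*2 = -10)
W - 0/K(A(-1)) = -10 - 0/(-36 + (-1)² + 5*(-1)) = -10 - 0/(-36 + 1 - 5) = -10 - 0/(-40) = -10 - 0*(-1)/40 = -10 - 150*0 = -10 + 0 = -10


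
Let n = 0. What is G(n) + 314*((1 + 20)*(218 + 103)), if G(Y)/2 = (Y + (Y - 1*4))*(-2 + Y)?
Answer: 2116690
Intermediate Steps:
G(Y) = 2*(-4 + 2*Y)*(-2 + Y) (G(Y) = 2*((Y + (Y - 1*4))*(-2 + Y)) = 2*((Y + (Y - 4))*(-2 + Y)) = 2*((Y + (-4 + Y))*(-2 + Y)) = 2*((-4 + 2*Y)*(-2 + Y)) = 2*(-4 + 2*Y)*(-2 + Y))
G(n) + 314*((1 + 20)*(218 + 103)) = (16 - 16*0 + 4*0**2) + 314*((1 + 20)*(218 + 103)) = (16 + 0 + 4*0) + 314*(21*321) = (16 + 0 + 0) + 314*6741 = 16 + 2116674 = 2116690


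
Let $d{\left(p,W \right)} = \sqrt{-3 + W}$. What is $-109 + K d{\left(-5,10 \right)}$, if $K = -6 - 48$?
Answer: $-109 - 54 \sqrt{7} \approx -251.87$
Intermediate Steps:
$K = -54$
$-109 + K d{\left(-5,10 \right)} = -109 - 54 \sqrt{-3 + 10} = -109 - 54 \sqrt{7}$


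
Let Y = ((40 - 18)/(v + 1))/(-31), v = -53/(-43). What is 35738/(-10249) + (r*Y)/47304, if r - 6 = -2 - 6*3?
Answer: -1257735527449/360705109824 ≈ -3.4869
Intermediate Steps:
v = 53/43 (v = -53*(-1/43) = 53/43 ≈ 1.2326)
Y = -473/1488 (Y = ((40 - 18)/(53/43 + 1))/(-31) = (22/(96/43))*(-1/31) = (22*(43/96))*(-1/31) = (473/48)*(-1/31) = -473/1488 ≈ -0.31788)
r = -14 (r = 6 + (-2 - 6*3) = 6 + (-2 - 18) = 6 - 20 = -14)
35738/(-10249) + (r*Y)/47304 = 35738/(-10249) - 14*(-473/1488)/47304 = 35738*(-1/10249) + (3311/744)*(1/47304) = -35738/10249 + 3311/35194176 = -1257735527449/360705109824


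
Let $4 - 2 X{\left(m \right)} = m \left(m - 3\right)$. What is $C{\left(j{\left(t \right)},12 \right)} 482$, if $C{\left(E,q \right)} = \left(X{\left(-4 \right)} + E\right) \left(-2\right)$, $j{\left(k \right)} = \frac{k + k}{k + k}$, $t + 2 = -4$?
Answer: $10604$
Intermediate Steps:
$t = -6$ ($t = -2 - 4 = -6$)
$j{\left(k \right)} = 1$ ($j{\left(k \right)} = \frac{2 k}{2 k} = 2 k \frac{1}{2 k} = 1$)
$X{\left(m \right)} = 2 - \frac{m \left(-3 + m\right)}{2}$ ($X{\left(m \right)} = 2 - \frac{m \left(m - 3\right)}{2} = 2 - \frac{m \left(-3 + m\right)}{2}$)
$C{\left(E,q \right)} = 24 - 2 E$ ($C{\left(E,q \right)} = \left(\left(2 - \frac{\left(-4\right)^{2}}{2} + \frac{3}{2} \left(-4\right)\right) + E\right) \left(-2\right) = \left(\left(2 - 8 - 6\right) + E\right) \left(-2\right) = \left(-12 + E\right) \left(-2\right) = 24 - 2 E$)
$C{\left(j{\left(t \right)},12 \right)} 482 = \left(24 - 2\right) 482 = 22 \cdot 482 = 10604$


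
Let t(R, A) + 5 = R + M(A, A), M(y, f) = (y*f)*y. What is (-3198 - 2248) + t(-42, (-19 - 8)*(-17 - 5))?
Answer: 209579091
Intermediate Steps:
M(y, f) = f*y² (M(y, f) = (f*y)*y = f*y²)
t(R, A) = -5 + R + A³ (t(R, A) = -5 + (R + A*A²) = -5 + (R + A³) = -5 + R + A³)
(-3198 - 2248) + t(-42, (-19 - 8)*(-17 - 5)) = (-3198 - 2248) + (-5 - 42 + ((-19 - 8)*(-17 - 5))³) = -5446 + (-5 - 42 + (-27*(-22))³) = -5446 + (-5 - 42 + 594³) = -5446 + (-5 - 42 + 209584584) = -5446 + 209584537 = 209579091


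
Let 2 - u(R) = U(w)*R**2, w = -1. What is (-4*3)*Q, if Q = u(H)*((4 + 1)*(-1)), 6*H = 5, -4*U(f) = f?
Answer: 1315/12 ≈ 109.58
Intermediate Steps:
U(f) = -f/4
H = 5/6 (H = (1/6)*5 = 5/6 ≈ 0.83333)
u(R) = 2 - R**2/4 (u(R) = 2 - (-1/4*(-1))*R**2 = 2 - R**2/4)
Q = -1315/144 (Q = (2 - (5/6)**2/4)*((4 + 1)*(-1)) = (2 - 1/4*25/36)*(5*(-1)) = (2 - 25/144)*(-5) = (263/144)*(-5) = -1315/144 ≈ -9.1319)
(-4*3)*Q = -4*3*(-1315/144) = -12*(-1315/144) = 1315/12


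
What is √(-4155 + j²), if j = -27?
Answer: I*√3426 ≈ 58.532*I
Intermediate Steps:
√(-4155 + j²) = √(-4155 + (-27)²) = √(-4155 + 729) = √(-3426) = I*√3426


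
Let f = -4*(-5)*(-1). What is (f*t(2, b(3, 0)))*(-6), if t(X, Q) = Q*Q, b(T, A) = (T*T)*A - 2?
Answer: 480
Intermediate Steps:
f = -20 (f = 20*(-1) = -20)
b(T, A) = -2 + A*T² (b(T, A) = T²*A - 2 = A*T² - 2 = -2 + A*T²)
t(X, Q) = Q²
(f*t(2, b(3, 0)))*(-6) = -20*(-2 + 0*3²)²*(-6) = -20*(-2 + 0*9)²*(-6) = -20*(-2 + 0)²*(-6) = -20*(-2)²*(-6) = -20*4*(-6) = -80*(-6) = 480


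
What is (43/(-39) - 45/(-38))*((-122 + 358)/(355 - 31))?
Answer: 7139/120042 ≈ 0.059471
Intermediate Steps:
(43/(-39) - 45/(-38))*((-122 + 358)/(355 - 31)) = (43*(-1/39) - 45*(-1/38))*(236/324) = (-43/39 + 45/38)*(236*(1/324)) = (121/1482)*(59/81) = 7139/120042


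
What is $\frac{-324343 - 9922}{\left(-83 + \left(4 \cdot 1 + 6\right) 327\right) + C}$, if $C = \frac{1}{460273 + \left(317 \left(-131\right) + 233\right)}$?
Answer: $- \frac{140050015435}{1335286074} \approx -104.88$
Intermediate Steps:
$C = \frac{1}{418979}$ ($C = \frac{1}{460273 + \left(-41527 + 233\right)} = \frac{1}{460273 - 41294} = \frac{1}{418979} \approx 2.3868 \cdot 10^{-6}$)
$\frac{-324343 - 9922}{\left(-83 + \left(4 \cdot 1 + 6\right) 327\right) + C} = \frac{-324343 - 9922}{\left(-83 + \left(4 \cdot 1 + 6\right) 327\right) + \frac{1}{418979}} = \frac{-324343 - 9922}{\left(-83 + \left(4 + 6\right) 327\right) + \frac{1}{418979}} = \frac{-324343 - 9922}{\left(-83 + 10 \cdot 327\right) + \frac{1}{418979}} = - \frac{334265}{\left(-83 + 3270\right) + \frac{1}{418979}} = - \frac{334265}{3187 + \frac{1}{418979}} = - \frac{334265}{\frac{1335286074}{418979}} = \left(-334265\right) \frac{418979}{1335286074} = - \frac{140050015435}{1335286074}$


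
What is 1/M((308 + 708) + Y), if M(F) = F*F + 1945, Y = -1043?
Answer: 1/2674 ≈ 0.00037397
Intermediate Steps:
M(F) = 1945 + F**2 (M(F) = F**2 + 1945 = 1945 + F**2)
1/M((308 + 708) + Y) = 1/(1945 + ((308 + 708) - 1043)**2) = 1/(1945 + (1016 - 1043)**2) = 1/(1945 + (-27)**2) = 1/(1945 + 729) = 1/2674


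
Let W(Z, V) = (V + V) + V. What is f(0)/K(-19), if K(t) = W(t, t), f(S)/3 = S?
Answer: 0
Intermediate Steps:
W(Z, V) = 3*V (W(Z, V) = 2*V + V = 3*V)
f(S) = 3*S
K(t) = 3*t
f(0)/K(-19) = (3*0)/((3*(-19))) = 0/(-57) = 0*(-1/57) = 0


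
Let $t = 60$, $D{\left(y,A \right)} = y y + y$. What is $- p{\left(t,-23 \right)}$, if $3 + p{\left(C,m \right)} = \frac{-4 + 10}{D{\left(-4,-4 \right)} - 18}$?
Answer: $4$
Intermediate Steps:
$D{\left(y,A \right)} = y + y^{2}$ ($D{\left(y,A \right)} = y^{2} + y = y + y^{2}$)
$p{\left(C,m \right)} = -4$ ($p{\left(C,m \right)} = -3 + \frac{-4 + 10}{- 4 \left(1 - 4\right) - 18} = -3 + \frac{6}{\left(-4\right) \left(-3\right) - 18} = -3 + \frac{6}{12 - 18} = -3 + \frac{6}{-6} = -3 + 6 \left(- \frac{1}{6}\right) = -3 - 1 = -4$)
$- p{\left(t,-23 \right)} = \left(-1\right) \left(-4\right) = 4$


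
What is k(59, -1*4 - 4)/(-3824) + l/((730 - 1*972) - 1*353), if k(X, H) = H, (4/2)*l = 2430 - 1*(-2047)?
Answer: -534704/142205 ≈ -3.7601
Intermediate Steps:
l = 4477/2 (l = (2430 - 1*(-2047))/2 = (2430 + 2047)/2 = (1/2)*4477 = 4477/2 ≈ 2238.5)
k(59, -1*4 - 4)/(-3824) + l/((730 - 1*972) - 1*353) = (-1*4 - 4)/(-3824) + 4477/(2*((730 - 1*972) - 1*353)) = (-4 - 4)*(-1/3824) + 4477/(2*((730 - 972) - 353)) = -8*(-1/3824) + 4477/(2*(-242 - 353)) = 1/478 + (4477/2)/(-595) = 1/478 + (4477/2)*(-1/595) = 1/478 - 4477/1190 = -534704/142205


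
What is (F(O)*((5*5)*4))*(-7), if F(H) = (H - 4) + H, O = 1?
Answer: 1400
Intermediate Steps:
F(H) = -4 + 2*H (F(H) = (-4 + H) + H = -4 + 2*H)
(F(O)*((5*5)*4))*(-7) = ((-4 + 2*1)*((5*5)*4))*(-7) = ((-4 + 2)*(25*4))*(-7) = -2*100*(-7) = -200*(-7) = 1400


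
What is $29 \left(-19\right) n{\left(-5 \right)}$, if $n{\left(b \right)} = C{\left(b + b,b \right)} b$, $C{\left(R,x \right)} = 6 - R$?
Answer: $44080$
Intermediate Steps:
$n{\left(b \right)} = b \left(6 - 2 b\right)$ ($n{\left(b \right)} = \left(6 - \left(b + b\right)\right) b = \left(6 - 2 b\right) b = b \left(6 - 2 b\right)$)
$29 \left(-19\right) n{\left(-5 \right)} = 29 \left(-19\right) 2 \left(-5\right) \left(3 - -5\right) = - 551 \cdot 2 \left(-5\right) \left(3 + 5\right) = - 551 \cdot 2 \left(-5\right) 8 = \left(-551\right) \left(-80\right) = 44080$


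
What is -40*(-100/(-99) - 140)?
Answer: 550400/99 ≈ 5559.6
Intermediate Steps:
-40*(-100/(-99) - 140) = -40*(-100*(-1/99) - 140) = -40*(100/99 - 140) = -40*(-13760/99) = 550400/99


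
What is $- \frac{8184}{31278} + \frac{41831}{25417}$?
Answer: $\frac{183396215}{132498821} \approx 1.3841$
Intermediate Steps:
$- \frac{8184}{31278} + \frac{41831}{25417} = \left(-8184\right) \frac{1}{31278} + 41831 \cdot \frac{1}{25417} = - \frac{1364}{5213} + \frac{41831}{25417} = \frac{183396215}{132498821}$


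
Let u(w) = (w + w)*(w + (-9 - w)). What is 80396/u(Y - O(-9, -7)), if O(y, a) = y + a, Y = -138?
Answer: 20099/549 ≈ 36.610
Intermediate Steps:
O(y, a) = a + y
u(w) = -18*w (u(w) = (2*w)*(-9) = -18*w)
80396/u(Y - O(-9, -7)) = 80396/((-18*(-138 - (-7 - 9)))) = 80396/((-18*(-138 - 1*(-16)))) = 80396/((-18*(-138 + 16))) = 80396/((-18*(-122))) = 80396/2196 = 80396*(1/2196) = 20099/549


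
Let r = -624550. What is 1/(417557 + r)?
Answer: -1/206993 ≈ -4.8311e-6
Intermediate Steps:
1/(417557 + r) = 1/(417557 - 624550) = 1/(-206993) = -1/206993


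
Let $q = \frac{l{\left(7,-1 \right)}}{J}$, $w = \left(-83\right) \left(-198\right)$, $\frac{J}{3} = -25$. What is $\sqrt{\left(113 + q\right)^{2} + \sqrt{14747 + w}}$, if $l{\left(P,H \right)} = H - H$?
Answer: $\sqrt{12769 + \sqrt{31181}} \approx 113.78$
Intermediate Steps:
$J = -75$ ($J = 3 \left(-25\right) = -75$)
$l{\left(P,H \right)} = 0$
$w = 16434$
$q = 0$ ($q = \frac{0}{-75} = 0 \left(- \frac{1}{75}\right) = 0$)
$\sqrt{\left(113 + q\right)^{2} + \sqrt{14747 + w}} = \sqrt{\left(113 + 0\right)^{2} + \sqrt{14747 + 16434}} = \sqrt{113^{2} + \sqrt{31181}} = \sqrt{12769 + \sqrt{31181}}$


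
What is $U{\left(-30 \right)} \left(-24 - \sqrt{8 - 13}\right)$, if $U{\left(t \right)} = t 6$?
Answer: $4320 + 180 i \sqrt{5} \approx 4320.0 + 402.49 i$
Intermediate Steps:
$U{\left(t \right)} = 6 t$
$U{\left(-30 \right)} \left(-24 - \sqrt{8 - 13}\right) = 6 \left(-30\right) \left(-24 - \sqrt{8 - 13}\right) = - 180 \left(-24 - \sqrt{-5}\right) = - 180 \left(-24 - i \sqrt{5}\right) = 4320 + 180 i \sqrt{5}$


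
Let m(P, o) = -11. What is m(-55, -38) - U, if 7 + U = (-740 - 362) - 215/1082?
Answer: 1188251/1082 ≈ 1098.2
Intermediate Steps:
U = -1200153/1082 (U = -7 + ((-740 - 362) - 215/1082) = -7 + (-1102 - 215*1/1082) = -7 + (-1102 - 215/1082) = -7 - 1192579/1082 = -1200153/1082 ≈ -1109.2)
m(-55, -38) - U = -11 - 1*(-1200153/1082) = -11 + 1200153/1082 = 1188251/1082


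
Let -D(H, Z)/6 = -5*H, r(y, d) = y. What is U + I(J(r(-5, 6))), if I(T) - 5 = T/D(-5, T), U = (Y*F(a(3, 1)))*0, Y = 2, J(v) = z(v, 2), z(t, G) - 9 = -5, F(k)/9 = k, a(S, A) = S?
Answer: 373/75 ≈ 4.9733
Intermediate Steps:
F(k) = 9*k
z(t, G) = 4 (z(t, G) = 9 - 5 = 4)
J(v) = 4
D(H, Z) = 30*H (D(H, Z) = -(-30)*H = 30*H)
U = 0 (U = (2*(9*3))*0 = (2*27)*0 = 54*0 = 0)
I(T) = 5 - T/150 (I(T) = 5 + T/((30*(-5))) = 5 + T/(-150) = 5 + T*(-1/150) = 5 - T/150)
U + I(J(r(-5, 6))) = 0 + (5 - 1/150*4) = 0 + (5 - 2/75) = 0 + 373/75 = 373/75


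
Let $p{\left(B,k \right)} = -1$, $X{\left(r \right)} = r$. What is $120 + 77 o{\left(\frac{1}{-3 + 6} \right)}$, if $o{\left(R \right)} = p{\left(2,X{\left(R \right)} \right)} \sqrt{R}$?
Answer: $120 - \frac{77 \sqrt{3}}{3} \approx 75.544$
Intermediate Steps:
$o{\left(R \right)} = - \sqrt{R}$
$120 + 77 o{\left(\frac{1}{-3 + 6} \right)} = 120 + 77 \left(- \sqrt{\frac{1}{-3 + 6}}\right) = 120 + 77 \left(- \sqrt{\frac{1}{3}}\right) = 120 + 77 \left(- \frac{1}{\sqrt{3}}\right) = 120 + 77 \left(- \frac{\sqrt{3}}{3}\right) = 120 - \frac{77 \sqrt{3}}{3}$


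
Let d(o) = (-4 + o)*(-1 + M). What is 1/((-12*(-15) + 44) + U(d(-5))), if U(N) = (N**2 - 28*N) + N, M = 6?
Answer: 1/3464 ≈ 0.00028868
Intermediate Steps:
d(o) = -20 + 5*o (d(o) = (-4 + o)*(-1 + 6) = (-4 + o)*5 = -20 + 5*o)
U(N) = N**2 - 27*N
1/((-12*(-15) + 44) + U(d(-5))) = 1/((-12*(-15) + 44) + (-20 + 5*(-5))*(-27 + (-20 + 5*(-5)))) = 1/((180 + 44) + (-20 - 25)*(-27 + (-20 - 25))) = 1/(224 - 45*(-27 - 45)) = 1/(224 - 45*(-72)) = 1/(224 + 3240) = 1/3464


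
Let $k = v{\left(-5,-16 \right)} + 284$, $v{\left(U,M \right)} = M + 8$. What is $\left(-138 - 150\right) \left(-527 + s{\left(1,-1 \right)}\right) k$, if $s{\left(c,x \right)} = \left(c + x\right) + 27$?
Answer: $39744000$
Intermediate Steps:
$s{\left(c,x \right)} = 27 + c + x$
$v{\left(U,M \right)} = 8 + M$
$k = 276$ ($k = \left(8 - 16\right) + 284 = -8 + 284 = 276$)
$\left(-138 - 150\right) \left(-527 + s{\left(1,-1 \right)}\right) k = \left(-138 - 150\right) \left(-527 + \left(27 + 1 - 1\right)\right) 276 = - 288 \left(-527 + 27\right) 276 = \left(-288\right) \left(-500\right) 276 = 144000 \cdot 276 = 39744000$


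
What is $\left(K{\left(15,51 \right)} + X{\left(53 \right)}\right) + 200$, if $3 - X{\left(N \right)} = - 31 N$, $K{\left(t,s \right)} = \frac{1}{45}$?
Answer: $\frac{83071}{45} \approx 1846.0$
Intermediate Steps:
$K{\left(t,s \right)} = \frac{1}{45}$
$X{\left(N \right)} = 3 + 31 N$ ($X{\left(N \right)} = 3 - - 31 N = 3 + 31 N$)
$\left(K{\left(15,51 \right)} + X{\left(53 \right)}\right) + 200 = \left(\frac{1}{45} + \left(3 + 31 \cdot 53\right)\right) + 200 = \left(\frac{1}{45} + \left(3 + 1643\right)\right) + 200 = \left(\frac{1}{45} + 1646\right) + 200 = \frac{74071}{45} + 200 = \frac{83071}{45}$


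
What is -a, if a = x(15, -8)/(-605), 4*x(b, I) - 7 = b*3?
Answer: 13/605 ≈ 0.021488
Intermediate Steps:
x(b, I) = 7/4 + 3*b/4 (x(b, I) = 7/4 + (b*3)/4 = 7/4 + (3*b)/4 = 7/4 + 3*b/4)
a = -13/605 (a = (7/4 + (¾)*15)/(-605) = (7/4 + 45/4)*(-1/605) = 13*(-1/605) = -13/605 ≈ -0.021488)
-a = -1*(-13/605) = 13/605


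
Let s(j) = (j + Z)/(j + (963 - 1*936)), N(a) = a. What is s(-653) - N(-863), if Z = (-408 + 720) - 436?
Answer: 541015/626 ≈ 864.24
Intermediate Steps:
Z = -124 (Z = 312 - 436 = -124)
s(j) = (-124 + j)/(27 + j) (s(j) = (j - 124)/(j + (963 - 1*936)) = (-124 + j)/(j + (963 - 936)) = (-124 + j)/(j + 27) = (-124 + j)/(27 + j))
s(-653) - N(-863) = (-124 - 653)/(27 - 653) - 1*(-863) = -777/(-626) + 863 = -1/626*(-777) + 863 = 777/626 + 863 = 541015/626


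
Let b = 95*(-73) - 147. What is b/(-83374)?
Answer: 3541/41687 ≈ 0.084943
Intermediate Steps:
b = -7082 (b = -6935 - 147 = -7082)
b/(-83374) = -7082/(-83374) = -7082*(-1/83374) = 3541/41687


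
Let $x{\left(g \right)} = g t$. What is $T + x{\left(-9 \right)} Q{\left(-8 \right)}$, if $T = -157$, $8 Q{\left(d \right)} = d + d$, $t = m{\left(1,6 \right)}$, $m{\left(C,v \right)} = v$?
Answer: $-49$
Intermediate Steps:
$t = 6$
$Q{\left(d \right)} = \frac{d}{4}$ ($Q{\left(d \right)} = \frac{d + d}{8} = \frac{2 d}{8} = \frac{d}{4}$)
$x{\left(g \right)} = 6 g$ ($x{\left(g \right)} = g 6 = 6 g$)
$T + x{\left(-9 \right)} Q{\left(-8 \right)} = -157 + 6 \left(-9\right) \frac{1}{4} \left(-8\right) = -157 - -108 = -157 + 108 = -49$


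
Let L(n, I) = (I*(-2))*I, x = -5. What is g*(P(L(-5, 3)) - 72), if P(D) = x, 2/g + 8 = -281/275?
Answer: 42350/2481 ≈ 17.070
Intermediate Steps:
L(n, I) = -2*I² (L(n, I) = (-2*I)*I = -2*I²)
g = -550/2481 (g = 2/(-8 - 281/275) = 2/(-2481/275) = 2*(-275/2481) = -550/2481 ≈ -0.22168)
P(D) = -5
g*(P(L(-5, 3)) - 72) = -550*(-5 - 72)/2481 = -550/2481*(-77) = 42350/2481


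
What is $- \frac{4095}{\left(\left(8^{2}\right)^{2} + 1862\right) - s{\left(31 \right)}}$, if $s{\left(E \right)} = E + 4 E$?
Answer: $- \frac{585}{829} \approx -0.70567$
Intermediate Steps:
$s{\left(E \right)} = 5 E$
$- \frac{4095}{\left(\left(8^{2}\right)^{2} + 1862\right) - s{\left(31 \right)}} = - \frac{4095}{\left(\left(8^{2}\right)^{2} + 1862\right) - 5 \cdot 31} = - \frac{4095}{\left(64^{2} + 1862\right) - 155} = - \frac{4095}{\left(4096 + 1862\right) - 155} = - \frac{4095}{5958 - 155} = - \frac{4095}{5803} = \left(-4095\right) \frac{1}{5803} = - \frac{585}{829}$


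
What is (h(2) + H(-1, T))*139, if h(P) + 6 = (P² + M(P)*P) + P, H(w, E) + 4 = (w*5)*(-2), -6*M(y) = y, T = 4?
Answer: 2224/3 ≈ 741.33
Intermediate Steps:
M(y) = -y/6
H(w, E) = -4 - 10*w (H(w, E) = -4 + (w*5)*(-2) = -4 + (5*w)*(-2) = -4 - 10*w)
h(P) = -6 + P + 5*P²/6 (h(P) = -6 + ((P² + (-P/6)*P) + P) = -6 + ((P² - P²/6) + P) = -6 + (5*P²/6 + P) = -6 + (P + 5*P²/6) = -6 + P + 5*P²/6)
(h(2) + H(-1, T))*139 = ((-6 + 2 + (⅚)*2²) + (-4 - 10*(-1)))*139 = ((-6 + 2 + (⅚)*4) + (-4 + 10))*139 = ((-6 + 2 + 10/3) + 6)*139 = (-⅔ + 6)*139 = (16/3)*139 = 2224/3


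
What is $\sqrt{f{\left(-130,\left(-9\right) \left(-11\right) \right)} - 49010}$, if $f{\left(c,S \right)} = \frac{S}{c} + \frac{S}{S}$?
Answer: $\frac{i \sqrt{828264970}}{130} \approx 221.38 i$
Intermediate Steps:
$f{\left(c,S \right)} = 1 + \frac{S}{c}$ ($f{\left(c,S \right)} = \frac{S}{c} + 1 = 1 + \frac{S}{c}$)
$\sqrt{f{\left(-130,\left(-9\right) \left(-11\right) \right)} - 49010} = \sqrt{\frac{\left(-9\right) \left(-11\right) - 130}{-130} - 49010} = \sqrt{- \frac{99 - 130}{130} - 49010} = \sqrt{\left(- \frac{1}{130}\right) \left(-31\right) - 49010} = \sqrt{\frac{31}{130} - 49010} = \sqrt{- \frac{6371269}{130}} = \frac{i \sqrt{828264970}}{130}$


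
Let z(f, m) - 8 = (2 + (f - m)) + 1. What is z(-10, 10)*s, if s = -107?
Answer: 963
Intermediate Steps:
z(f, m) = 11 + f - m (z(f, m) = 8 + ((2 + (f - m)) + 1) = 8 + ((2 + f - m) + 1) = 8 + (3 + f - m) = 11 + f - m)
z(-10, 10)*s = (11 - 10 - 1*10)*(-107) = (11 - 10 - 10)*(-107) = -9*(-107) = 963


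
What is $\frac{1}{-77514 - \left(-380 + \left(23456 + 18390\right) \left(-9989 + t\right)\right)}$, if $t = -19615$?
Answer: $\frac{1}{1238731850} \approx 8.0728 \cdot 10^{-10}$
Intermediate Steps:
$\frac{1}{-77514 - \left(-380 + \left(23456 + 18390\right) \left(-9989 + t\right)\right)} = \frac{1}{-77514 - \left(-380 + \left(23456 + 18390\right) \left(-9989 - 19615\right)\right)} = \frac{1}{-77514 - \left(-380 + 41846 \left(-29604\right)\right)} = \frac{1}{-77514 + \left(380 - -1238808984\right)} = \frac{1}{-77514 + \left(380 + 1238808984\right)} = \frac{1}{-77514 + 1238809364} = \frac{1}{1238731850}$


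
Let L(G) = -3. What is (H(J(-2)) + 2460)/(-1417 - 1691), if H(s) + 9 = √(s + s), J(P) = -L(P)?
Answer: -817/1036 - √6/3108 ≈ -0.78940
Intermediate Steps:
J(P) = 3 (J(P) = -1*(-3) = 3)
H(s) = -9 + √2*√s (H(s) = -9 + √(s + s) = -9 + √(2*s) = -9 + √2*√s)
(H(J(-2)) + 2460)/(-1417 - 1691) = ((-9 + √2*√3) + 2460)/(-1417 - 1691) = ((-9 + √6) + 2460)/(-3108) = (2451 + √6)*(-1/3108) = -817/1036 - √6/3108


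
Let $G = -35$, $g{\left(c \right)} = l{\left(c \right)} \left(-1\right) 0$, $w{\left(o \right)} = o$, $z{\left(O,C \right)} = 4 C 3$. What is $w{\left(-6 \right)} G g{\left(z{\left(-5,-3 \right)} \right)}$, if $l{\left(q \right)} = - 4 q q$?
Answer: $0$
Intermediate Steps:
$z{\left(O,C \right)} = 12 C$
$l{\left(q \right)} = - 4 q^{2}$
$g{\left(c \right)} = 0$ ($g{\left(c \right)} = - 4 c^{2} \left(-1\right) 0 = 4 c^{2} \cdot 0 = 0$)
$w{\left(-6 \right)} G g{\left(z{\left(-5,-3 \right)} \right)} = \left(-6\right) \left(-35\right) 0 = 210 \cdot 0 = 0$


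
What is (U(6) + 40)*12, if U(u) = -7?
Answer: 396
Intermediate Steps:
(U(6) + 40)*12 = (-7 + 40)*12 = 33*12 = 396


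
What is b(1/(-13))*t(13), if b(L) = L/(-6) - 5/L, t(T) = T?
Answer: 5071/6 ≈ 845.17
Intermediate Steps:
b(L) = -5/L - L/6 (b(L) = L*(-⅙) - 5/L = -L/6 - 5/L = -5/L - L/6)
b(1/(-13))*t(13) = (-5/(1/(-13)) - ⅙/(-13))*13 = (-5/(-1/13) - ⅙*(-1/13))*13 = (-5*(-13) + 1/78)*13 = (65 + 1/78)*13 = (5071/78)*13 = 5071/6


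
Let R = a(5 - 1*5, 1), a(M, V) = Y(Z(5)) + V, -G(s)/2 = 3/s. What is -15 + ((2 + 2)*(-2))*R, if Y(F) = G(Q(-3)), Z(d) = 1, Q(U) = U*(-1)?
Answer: -7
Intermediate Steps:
Q(U) = -U
G(s) = -6/s
Y(F) = -2 (Y(F) = -6/((-1*(-3))) = -6/3 = -6*1/3 = -2)
a(M, V) = -2 + V
R = -1 (R = -2 + 1 = -1)
-15 + ((2 + 2)*(-2))*R = -15 + ((2 + 2)*(-2))*(-1) = -15 + (4*(-2))*(-1) = -15 - 8*(-1) = -15 + 8 = -7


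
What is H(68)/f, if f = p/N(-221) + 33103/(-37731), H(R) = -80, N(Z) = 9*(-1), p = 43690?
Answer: 9055440/549588439 ≈ 0.016477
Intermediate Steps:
N(Z) = -9
f = -549588439/113193 (f = 43690/(-9) + 33103/(-37731) = 43690*(-⅑) + 33103*(-1/37731) = -43690/9 - 33103/37731 = -549588439/113193 ≈ -4855.3)
H(68)/f = -80/(-549588439/113193) = -80*(-113193/549588439) = 9055440/549588439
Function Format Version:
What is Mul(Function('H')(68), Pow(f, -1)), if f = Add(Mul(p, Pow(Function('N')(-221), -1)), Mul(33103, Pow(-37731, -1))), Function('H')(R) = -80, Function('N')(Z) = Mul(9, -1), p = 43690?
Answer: Rational(9055440, 549588439) ≈ 0.016477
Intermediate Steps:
Function('N')(Z) = -9
f = Rational(-549588439, 113193) (f = Add(Mul(43690, Pow(-9, -1)), Mul(33103, Pow(-37731, -1))) = Add(Mul(43690, Rational(-1, 9)), Mul(33103, Rational(-1, 37731))) = Add(Rational(-43690, 9), Rational(-33103, 37731)) = Rational(-549588439, 113193) ≈ -4855.3)
Mul(Function('H')(68), Pow(f, -1)) = Mul(-80, Pow(Rational(-549588439, 113193), -1)) = Mul(-80, Rational(-113193, 549588439)) = Rational(9055440, 549588439)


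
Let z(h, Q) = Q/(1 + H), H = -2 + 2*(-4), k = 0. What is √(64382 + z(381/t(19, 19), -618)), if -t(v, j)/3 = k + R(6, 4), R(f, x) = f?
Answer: 2*√145014/3 ≈ 253.87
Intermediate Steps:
H = -10 (H = -2 - 8 = -10)
t(v, j) = -18 (t(v, j) = -3*(0 + 6) = -3*6 = -18)
z(h, Q) = -Q/9 (z(h, Q) = Q/(1 - 10) = Q/(-9) = -Q/9)
√(64382 + z(381/t(19, 19), -618)) = √(64382 - ⅑*(-618)) = √(64382 + 206/3) = √(193352/3) = 2*√145014/3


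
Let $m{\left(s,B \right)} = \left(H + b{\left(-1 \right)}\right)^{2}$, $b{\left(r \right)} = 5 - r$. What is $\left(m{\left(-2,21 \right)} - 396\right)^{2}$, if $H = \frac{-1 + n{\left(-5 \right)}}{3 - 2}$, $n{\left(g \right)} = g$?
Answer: $156816$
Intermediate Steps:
$H = -6$ ($H = \frac{-1 - 5}{3 - 2} = - \frac{6}{1} = \left(-6\right) 1 = -6$)
$m{\left(s,B \right)} = 0$ ($m{\left(s,B \right)} = \left(-6 + \left(5 - -1\right)\right)^{2} = \left(-6 + \left(5 + 1\right)\right)^{2} = \left(-6 + 6\right)^{2} = 0^{2} = 0$)
$\left(m{\left(-2,21 \right)} - 396\right)^{2} = \left(0 - 396\right)^{2} = \left(-396\right)^{2} = 156816$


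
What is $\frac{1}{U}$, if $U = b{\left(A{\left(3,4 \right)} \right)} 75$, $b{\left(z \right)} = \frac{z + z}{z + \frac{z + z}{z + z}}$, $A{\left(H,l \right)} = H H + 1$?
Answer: $\frac{11}{1500} \approx 0.0073333$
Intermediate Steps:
$A{\left(H,l \right)} = 1 + H^{2}$ ($A{\left(H,l \right)} = H^{2} + 1 = 1 + H^{2}$)
$b{\left(z \right)} = \frac{2 z}{1 + z}$ ($b{\left(z \right)} = \frac{2 z}{z + \frac{2 z}{2 z}} = \frac{2 z}{z + 2 z \frac{1}{2 z}} = \frac{2 z}{z + 1} = \frac{2 z}{1 + z}$)
$U = \frac{1500}{11}$ ($U = \frac{2 \left(1 + 3^{2}\right)}{1 + \left(1 + 3^{2}\right)} 75 = \frac{2 \left(1 + 9\right)}{1 + \left(1 + 9\right)} 75 = 2 \cdot 10 \frac{1}{1 + 10} \cdot 75 = 2 \cdot 10 \cdot \frac{1}{11} \cdot 75 = \frac{20}{11} \cdot 75 = \frac{1500}{11} \approx 136.36$)
$\frac{1}{U} = \frac{1}{\frac{1500}{11}} = \frac{11}{1500}$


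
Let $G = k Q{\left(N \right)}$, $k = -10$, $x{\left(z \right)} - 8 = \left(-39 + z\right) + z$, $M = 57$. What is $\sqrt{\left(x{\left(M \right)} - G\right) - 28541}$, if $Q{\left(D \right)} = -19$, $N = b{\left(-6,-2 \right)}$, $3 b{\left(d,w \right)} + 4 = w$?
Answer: $2 i \sqrt{7162} \approx 169.26 i$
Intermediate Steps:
$x{\left(z \right)} = -31 + 2 z$ ($x{\left(z \right)} = 8 + \left(\left(-39 + z\right) + z\right) = 8 + \left(-39 + 2 z\right) = -31 + 2 z$)
$b{\left(d,w \right)} = - \frac{4}{3} + \frac{w}{3}$
$N = -2$ ($N = - \frac{4}{3} + \frac{1}{3} \left(-2\right) = - \frac{4}{3} - \frac{2}{3} = -2$)
$G = 190$ ($G = \left(-10\right) \left(-19\right) = 190$)
$\sqrt{\left(x{\left(M \right)} - G\right) - 28541} = \sqrt{\left(\left(-31 + 2 \cdot 57\right) - 190\right) - 28541} = \sqrt{\left(\left(-31 + 114\right) - 190\right) - 28541} = \sqrt{\left(83 - 190\right) - 28541} = \sqrt{-107 - 28541} = \sqrt{-28648} = 2 i \sqrt{7162}$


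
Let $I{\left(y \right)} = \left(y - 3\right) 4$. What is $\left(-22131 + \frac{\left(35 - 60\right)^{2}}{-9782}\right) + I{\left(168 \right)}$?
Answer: $- \frac{210029947}{9782} \approx -21471.0$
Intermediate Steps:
$I{\left(y \right)} = -12 + 4 y$ ($I{\left(y \right)} = \left(-3 + y\right) 4 = -12 + 4 y$)
$\left(-22131 + \frac{\left(35 - 60\right)^{2}}{-9782}\right) + I{\left(168 \right)} = \left(-22131 + \frac{\left(35 - 60\right)^{2}}{-9782}\right) + \left(-12 + 4 \cdot 168\right) = \left(-22131 + \left(-25\right)^{2} \left(- \frac{1}{9782}\right)\right) + \left(-12 + 672\right) = \left(-22131 + 625 \left(- \frac{1}{9782}\right)\right) + 660 = \left(-22131 - \frac{625}{9782}\right) + 660 = - \frac{216486067}{9782} + 660 = - \frac{210029947}{9782}$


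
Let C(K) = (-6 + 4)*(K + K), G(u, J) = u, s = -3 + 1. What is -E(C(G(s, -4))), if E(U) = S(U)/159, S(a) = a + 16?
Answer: -8/53 ≈ -0.15094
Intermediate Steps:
s = -2
C(K) = -4*K
S(a) = 16 + a
E(U) = 16/159 + U/159 (E(U) = (16 + U)/159 = (16 + U)*(1/159) = 16/159 + U/159)
-E(C(G(s, -4))) = -(16/159 + (-4*(-2))/159) = -(16/159 + (1/159)*8) = -(16/159 + 8/159) = -1*8/53 = -8/53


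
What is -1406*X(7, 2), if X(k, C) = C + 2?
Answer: -5624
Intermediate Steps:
X(k, C) = 2 + C
-1406*X(7, 2) = -1406*(2 + 2) = -1406*4 = -5624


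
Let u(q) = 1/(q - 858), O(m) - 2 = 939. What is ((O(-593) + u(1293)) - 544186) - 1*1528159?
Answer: -901060739/435 ≈ -2.0714e+6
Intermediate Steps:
O(m) = 941 (O(m) = 2 + 939 = 941)
u(q) = 1/(-858 + q)
((O(-593) + u(1293)) - 544186) - 1*1528159 = ((941 + 1/(-858 + 1293)) - 544186) - 1*1528159 = ((941 + 1/435) - 544186) - 1528159 = (409336/435 - 544186) - 1528159 = -236311574/435 - 1528159 = -901060739/435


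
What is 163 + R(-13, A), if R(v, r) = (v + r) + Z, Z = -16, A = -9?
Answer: 125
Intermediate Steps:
R(v, r) = -16 + r + v (R(v, r) = (v + r) - 16 = (r + v) - 16 = -16 + r + v)
163 + R(-13, A) = 163 + (-16 - 9 - 13) = 163 - 38 = 125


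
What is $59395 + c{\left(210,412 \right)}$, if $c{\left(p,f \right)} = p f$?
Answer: $145915$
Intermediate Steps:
$c{\left(p,f \right)} = f p$
$59395 + c{\left(210,412 \right)} = 59395 + 412 \cdot 210 = 59395 + 86520 = 145915$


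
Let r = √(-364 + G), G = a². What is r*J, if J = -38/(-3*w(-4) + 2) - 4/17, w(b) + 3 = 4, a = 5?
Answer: 642*I*√339/17 ≈ 695.32*I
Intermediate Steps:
w(b) = 1 (w(b) = -3 + 4 = 1)
J = 642/17 (J = -38/(-3*1 + 2) - 4/17 = -38/(-3 + 2) - 4*1/17 = -38/(-1) - 4/17 = -38*(-1) - 4/17 = 38 - 4/17 = 642/17 ≈ 37.765)
G = 25 (G = 5² = 25)
r = I*√339 (r = √(-364 + 25) = √(-339) = I*√339 ≈ 18.412*I)
r*J = (I*√339)*(642/17) = 642*I*√339/17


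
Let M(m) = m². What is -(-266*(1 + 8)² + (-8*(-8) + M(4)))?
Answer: 21466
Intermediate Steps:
-(-266*(1 + 8)² + (-8*(-8) + M(4))) = -(-266*(1 + 8)² + (-8*(-8) + 4²)) = -(-266*9² + (64 + 16)) = -(-266*81 + 80) = -(-21546 + 80) = -1*(-21466) = 21466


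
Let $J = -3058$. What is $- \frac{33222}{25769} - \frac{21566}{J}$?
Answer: $\frac{227070689}{39400801} \approx 5.7631$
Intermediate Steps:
$- \frac{33222}{25769} - \frac{21566}{J} = - \frac{33222}{25769} - \frac{21566}{-3058} = \left(-33222\right) \frac{1}{25769} - - \frac{10783}{1529} = - \frac{33222}{25769} + \frac{10783}{1529} = \frac{227070689}{39400801}$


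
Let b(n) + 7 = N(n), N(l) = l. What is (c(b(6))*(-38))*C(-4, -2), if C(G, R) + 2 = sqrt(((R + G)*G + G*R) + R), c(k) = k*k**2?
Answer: -76 + 38*sqrt(30) ≈ 132.13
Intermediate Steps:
b(n) = -7 + n
c(k) = k**3
C(G, R) = -2 + sqrt(R + G*R + G*(G + R)) (C(G, R) = -2 + sqrt(((R + G)*G + G*R) + R) = -2 + sqrt(((G + R)*G + G*R) + R) = -2 + sqrt((G*(G + R) + G*R) + R) = -2 + sqrt((G*R + G*(G + R)) + R) = -2 + sqrt(R + G*R + G*(G + R)))
(c(b(6))*(-38))*C(-4, -2) = ((-7 + 6)**3*(-38))*(-2 + sqrt(-2 + (-4)**2 + 2*(-4)*(-2))) = ((-1)**3*(-38))*(-2 + sqrt(-2 + 16 + 16)) = (-1*(-38))*(-2 + sqrt(30)) = 38*(-2 + sqrt(30)) = -76 + 38*sqrt(30)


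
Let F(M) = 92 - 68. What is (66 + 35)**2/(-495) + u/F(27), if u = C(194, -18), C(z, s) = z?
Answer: -24799/1980 ≈ -12.525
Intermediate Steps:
u = 194
F(M) = 24
(66 + 35)**2/(-495) + u/F(27) = (66 + 35)**2/(-495) + 194/24 = 101**2*(-1/495) + 194*(1/24) = 10201*(-1/495) + 97/12 = -10201/495 + 97/12 = -24799/1980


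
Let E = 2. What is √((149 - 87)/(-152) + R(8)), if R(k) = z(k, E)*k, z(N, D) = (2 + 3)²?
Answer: √288211/38 ≈ 14.128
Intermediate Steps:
z(N, D) = 25 (z(N, D) = 5² = 25)
R(k) = 25*k
√((149 - 87)/(-152) + R(8)) = √((149 - 87)/(-152) + 25*8) = √(62*(-1/152) + 200) = √(-31/76 + 200) = √(15169/76) = √288211/38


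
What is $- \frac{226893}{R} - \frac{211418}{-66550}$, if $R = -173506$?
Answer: $\frac{25891010329}{5773412150} \approx 4.4845$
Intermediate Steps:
$- \frac{226893}{R} - \frac{211418}{-66550} = - \frac{226893}{-173506} - \frac{211418}{-66550} = \left(-226893\right) \left(- \frac{1}{173506}\right) - - \frac{105709}{33275} = \frac{226893}{173506} + \frac{105709}{33275} = \frac{25891010329}{5773412150}$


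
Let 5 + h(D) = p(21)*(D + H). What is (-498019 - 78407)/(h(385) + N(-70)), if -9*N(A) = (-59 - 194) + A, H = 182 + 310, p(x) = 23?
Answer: -5187834/181817 ≈ -28.533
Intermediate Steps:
H = 492
N(A) = 253/9 - A/9 (N(A) = -((-59 - 194) + A)/9 = -(-253 + A)/9 = 253/9 - A/9)
h(D) = 11311 + 23*D (h(D) = -5 + 23*(D + 492) = -5 + 23*(492 + D) = -5 + (11316 + 23*D) = 11311 + 23*D)
(-498019 - 78407)/(h(385) + N(-70)) = (-498019 - 78407)/((11311 + 23*385) + (253/9 - ⅑*(-70))) = -576426/((11311 + 8855) + (253/9 + 70/9)) = -576426/(20166 + 323/9) = -576426/181817/9 = -576426*9/181817 = -5187834/181817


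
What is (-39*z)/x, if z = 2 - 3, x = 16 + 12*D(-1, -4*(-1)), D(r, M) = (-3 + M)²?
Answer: 39/28 ≈ 1.3929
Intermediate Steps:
x = 28 (x = 16 + 12*(-3 - 4*(-1))² = 16 + 12*(-3 + 4)² = 16 + 12*1² = 16 + 12*1 = 16 + 12 = 28)
z = -1
(-39*z)/x = -39*(-1)/28 = 39*(1/28) = 39/28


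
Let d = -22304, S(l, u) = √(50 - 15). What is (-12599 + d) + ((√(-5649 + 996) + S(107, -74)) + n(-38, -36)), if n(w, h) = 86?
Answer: -34817 + √35 + 3*I*√517 ≈ -34811.0 + 68.213*I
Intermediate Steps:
S(l, u) = √35
(-12599 + d) + ((√(-5649 + 996) + S(107, -74)) + n(-38, -36)) = (-12599 - 22304) + ((√(-5649 + 996) + √35) + 86) = -34903 + ((√(-4653) + √35) + 86) = -34903 + ((3*I*√517 + √35) + 86) = -34903 + ((√35 + 3*I*√517) + 86) = -34903 + (86 + √35 + 3*I*√517) = -34817 + √35 + 3*I*√517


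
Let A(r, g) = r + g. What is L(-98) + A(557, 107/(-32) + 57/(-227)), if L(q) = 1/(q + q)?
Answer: 196974999/355936 ≈ 553.40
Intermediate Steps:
L(q) = 1/(2*q)
A(r, g) = g + r
L(-98) + A(557, 107/(-32) + 57/(-227)) = (½)/(-98) + ((107/(-32) + 57/(-227)) + 557) = (½)*(-1/98) + ((107*(-1/32) + 57*(-1/227)) + 557) = -1/196 + ((-107/32 - 57/227) + 557) = -1/196 + (-26113/7264 + 557) = -1/196 + 4019935/7264 = 196974999/355936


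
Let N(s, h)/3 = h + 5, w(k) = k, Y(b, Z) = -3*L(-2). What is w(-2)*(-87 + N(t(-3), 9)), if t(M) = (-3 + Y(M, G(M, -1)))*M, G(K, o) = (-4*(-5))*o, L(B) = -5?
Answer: 90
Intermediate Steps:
G(K, o) = 20*o
Y(b, Z) = 15 (Y(b, Z) = -3*(-5) = 15)
t(M) = 12*M (t(M) = (-3 + 15)*M = 12*M)
N(s, h) = 15 + 3*h (N(s, h) = 3*(h + 5) = 3*(5 + h) = 15 + 3*h)
w(-2)*(-87 + N(t(-3), 9)) = -2*(-87 + (15 + 3*9)) = -2*(-87 + (15 + 27)) = -2*(-87 + 42) = -2*(-45) = 90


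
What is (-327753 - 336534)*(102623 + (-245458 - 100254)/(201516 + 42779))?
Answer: -16653635281272951/244295 ≈ -6.8170e+10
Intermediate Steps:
(-327753 - 336534)*(102623 + (-245458 - 100254)/(201516 + 42779)) = -664287*(102623 - 345712/244295) = -664287*25069940073/244295 = -16653635281272951/244295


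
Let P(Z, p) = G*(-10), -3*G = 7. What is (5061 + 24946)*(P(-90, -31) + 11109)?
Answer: 1002143779/3 ≈ 3.3405e+8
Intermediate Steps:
G = -7/3 (G = -⅓*7 = -7/3 ≈ -2.3333)
P(Z, p) = 70/3 (P(Z, p) = -7/3*(-10) = 70/3)
(5061 + 24946)*(P(-90, -31) + 11109) = (5061 + 24946)*(70/3 + 11109) = 30007*(33397/3) = 1002143779/3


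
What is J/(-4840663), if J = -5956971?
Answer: 5956971/4840663 ≈ 1.2306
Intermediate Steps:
J/(-4840663) = -5956971/(-4840663) = -5956971*(-1/4840663) = 5956971/4840663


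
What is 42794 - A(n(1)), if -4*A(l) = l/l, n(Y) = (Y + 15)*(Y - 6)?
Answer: 171177/4 ≈ 42794.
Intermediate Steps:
n(Y) = (-6 + Y)*(15 + Y) (n(Y) = (15 + Y)*(-6 + Y) = (-6 + Y)*(15 + Y))
A(l) = -¼ (A(l) = -l/(4*l) = -¼*1 = -¼)
42794 - A(n(1)) = 42794 - 1*(-¼) = 42794 + ¼ = 171177/4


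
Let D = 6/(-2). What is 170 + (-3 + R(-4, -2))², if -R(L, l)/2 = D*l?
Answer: 395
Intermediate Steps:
D = -3 (D = 6*(-½) = -3)
R(L, l) = 6*l (R(L, l) = -(-6)*l = 6*l)
170 + (-3 + R(-4, -2))² = 170 + (-3 + 6*(-2))² = 170 + (-3 - 12)² = 170 + (-15)² = 170 + 225 = 395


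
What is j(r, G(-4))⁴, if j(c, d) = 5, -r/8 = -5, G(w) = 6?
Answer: 625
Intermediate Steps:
r = 40 (r = -8*(-5) = 40)
j(r, G(-4))⁴ = 5⁴ = 625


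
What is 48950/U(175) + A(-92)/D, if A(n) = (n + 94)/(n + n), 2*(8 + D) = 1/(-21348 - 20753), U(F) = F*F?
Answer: 8674701383/5422616850 ≈ 1.5997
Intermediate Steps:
U(F) = F²
D = -673617/84202 (D = -8 + 1/(2*(-21348 - 20753)) = -8 + (½)/(-42101) = -8 + (½)*(-1/42101) = -8 - 1/84202 = -673617/84202 ≈ -8.0000)
A(n) = (94 + n)/(2*n) (A(n) = (94 + n)/((2*n)) = (94 + n)*(1/(2*n)) = (94 + n)/(2*n))
48950/U(175) + A(-92)/D = 48950/(175²) + ((½)*(94 - 92)/(-92))/(-673617/84202) = 48950/30625 + ((½)*(-1/92)*2)*(-84202/673617) = 48950*(1/30625) - 1/92*(-84202/673617) = 1958/1225 + 42101/30986382 = 8674701383/5422616850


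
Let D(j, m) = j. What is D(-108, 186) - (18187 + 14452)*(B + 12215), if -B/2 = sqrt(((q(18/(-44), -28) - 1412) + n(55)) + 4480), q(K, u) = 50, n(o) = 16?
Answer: -398685493 + 65278*sqrt(3134) ≈ -3.9503e+8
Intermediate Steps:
B = -2*sqrt(3134) (B = -2*sqrt(((50 - 1412) + 16) + 4480) = -2*sqrt((-1362 + 16) + 4480) = -2*sqrt(-1346 + 4480) = -2*sqrt(3134) ≈ -111.96)
D(-108, 186) - (18187 + 14452)*(B + 12215) = -108 - (18187 + 14452)*(-2*sqrt(3134) + 12215) = -108 - 32639*(12215 - 2*sqrt(3134)) = -108 - (398685385 - 65278*sqrt(3134)) = -108 + (-398685385 + 65278*sqrt(3134)) = -398685493 + 65278*sqrt(3134)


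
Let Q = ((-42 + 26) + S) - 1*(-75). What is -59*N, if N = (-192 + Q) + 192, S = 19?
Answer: -4602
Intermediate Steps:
Q = 78 (Q = ((-42 + 26) + 19) - 1*(-75) = (-16 + 19) + 75 = 3 + 75 = 78)
N = 78 (N = (-192 + 78) + 192 = -114 + 192 = 78)
-59*N = -59*78 = -4602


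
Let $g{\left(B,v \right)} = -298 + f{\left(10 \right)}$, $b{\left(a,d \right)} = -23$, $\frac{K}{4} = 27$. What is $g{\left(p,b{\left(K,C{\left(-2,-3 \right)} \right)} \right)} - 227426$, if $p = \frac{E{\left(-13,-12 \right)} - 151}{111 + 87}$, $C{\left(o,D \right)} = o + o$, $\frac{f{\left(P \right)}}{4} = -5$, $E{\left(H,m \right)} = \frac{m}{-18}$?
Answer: $-227744$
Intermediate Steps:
$E{\left(H,m \right)} = - \frac{m}{18}$ ($E{\left(H,m \right)} = m \left(- \frac{1}{18}\right) = - \frac{m}{18}$)
$f{\left(P \right)} = -20$ ($f{\left(P \right)} = 4 \left(-5\right) = -20$)
$K = 108$ ($K = 4 \cdot 27 = 108$)
$C{\left(o,D \right)} = 2 o$
$p = - \frac{41}{54}$ ($p = \frac{\left(- \frac{1}{18}\right) \left(-12\right) - 151}{111 + 87} = \frac{\frac{2}{3} - 151}{198} = \left(- \frac{451}{3}\right) \frac{1}{198} = - \frac{41}{54} \approx -0.75926$)
$g{\left(B,v \right)} = -318$ ($g{\left(B,v \right)} = -298 - 20 = -318$)
$g{\left(p,b{\left(K,C{\left(-2,-3 \right)} \right)} \right)} - 227426 = -318 - 227426 = -227744$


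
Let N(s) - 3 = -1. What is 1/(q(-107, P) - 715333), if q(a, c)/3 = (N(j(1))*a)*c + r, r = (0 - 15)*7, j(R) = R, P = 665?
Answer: -1/1142578 ≈ -8.7521e-7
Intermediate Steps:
r = -105 (r = -15*7 = -105)
N(s) = 2 (N(s) = 3 - 1 = 2)
q(a, c) = -315 + 6*a*c (q(a, c) = 3*((2*a)*c - 105) = 3*(2*a*c - 105) = 3*(-105 + 2*a*c) = -315 + 6*a*c)
1/(q(-107, P) - 715333) = 1/((-315 + 6*(-107)*665) - 715333) = 1/((-315 - 426930) - 715333) = 1/(-427245 - 715333) = 1/(-1142578) = -1/1142578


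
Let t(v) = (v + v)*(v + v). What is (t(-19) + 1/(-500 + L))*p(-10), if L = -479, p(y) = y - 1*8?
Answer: -25446150/979 ≈ -25992.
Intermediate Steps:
p(y) = -8 + y (p(y) = y - 8 = -8 + y)
t(v) = 4*v² (t(v) = (2*v)*(2*v) = 4*v²)
(t(-19) + 1/(-500 + L))*p(-10) = (4*(-19)² + 1/(-500 - 479))*(-8 - 10) = (4*361 + 1/(-979))*(-18) = (1444 - 1/979)*(-18) = (1413675/979)*(-18) = -25446150/979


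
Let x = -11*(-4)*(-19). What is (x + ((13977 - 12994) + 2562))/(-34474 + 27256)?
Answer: -301/802 ≈ -0.37531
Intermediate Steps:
x = -836 (x = 44*(-19) = -836)
(x + ((13977 - 12994) + 2562))/(-34474 + 27256) = (-836 + ((13977 - 12994) + 2562))/(-34474 + 27256) = (-836 + (983 + 2562))/(-7218) = (-836 + 3545)*(-1/7218) = 2709*(-1/7218) = -301/802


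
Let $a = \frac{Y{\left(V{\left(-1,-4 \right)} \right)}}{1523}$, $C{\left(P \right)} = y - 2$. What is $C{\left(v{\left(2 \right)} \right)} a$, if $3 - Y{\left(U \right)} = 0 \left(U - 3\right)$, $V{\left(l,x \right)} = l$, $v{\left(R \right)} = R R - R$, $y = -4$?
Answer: $- \frac{18}{1523} \approx -0.011819$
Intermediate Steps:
$v{\left(R \right)} = R^{2} - R$
$Y{\left(U \right)} = 3$ ($Y{\left(U \right)} = 3 - 0 \left(U - 3\right) = 3 - 0 \left(-3 + U\right) = 3 - 0 = 3 + 0 = 3$)
$C{\left(P \right)} = -6$ ($C{\left(P \right)} = -4 - 2 = -6$)
$a = \frac{3}{1523} \approx 0.0019698$
$C{\left(v{\left(2 \right)} \right)} a = \left(-6\right) \frac{3}{1523} = - \frac{18}{1523}$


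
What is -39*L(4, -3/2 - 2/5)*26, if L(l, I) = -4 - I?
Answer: 10647/5 ≈ 2129.4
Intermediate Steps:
-39*L(4, -3/2 - 2/5)*26 = -39*(-4 - (-3/2 - 2/5))*26 = -39*(-4 - 1*(-19/10))*26 = -39*(-4 + 19/10)*26 = -39*(-21/10)*26 = (819/10)*26 = 10647/5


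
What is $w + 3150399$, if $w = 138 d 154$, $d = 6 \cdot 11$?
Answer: $4553031$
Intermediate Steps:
$d = 66$
$w = 1402632$ ($w = 138 \cdot 66 \cdot 154 = 9108 \cdot 154 = 1402632$)
$w + 3150399 = 1402632 + 3150399 = 4553031$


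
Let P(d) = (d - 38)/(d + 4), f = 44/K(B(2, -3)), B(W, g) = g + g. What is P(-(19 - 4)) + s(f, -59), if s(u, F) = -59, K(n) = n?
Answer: -596/11 ≈ -54.182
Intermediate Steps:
B(W, g) = 2*g
f = -22/3 (f = 44/((2*(-3))) = 44/(-6) = 44*(-1/6) = -22/3 ≈ -7.3333)
P(d) = (-38 + d)/(4 + d)
P(-(19 - 4)) + s(f, -59) = (-38 - (19 - 4))/(4 - (19 - 4)) - 59 = (-38 - 1*15)/(4 - 1*15) - 59 = (-38 - 15)/(4 - 15) - 59 = -53/(-11) - 59 = -1/11*(-53) - 59 = 53/11 - 59 = -596/11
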